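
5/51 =5/51 = 0.10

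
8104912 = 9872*821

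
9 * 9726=87534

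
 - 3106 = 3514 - 6620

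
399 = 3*133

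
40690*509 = 20711210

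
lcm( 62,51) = 3162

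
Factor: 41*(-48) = -2^4 * 3^1 * 41^1=-1968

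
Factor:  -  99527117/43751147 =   -  11^ (-1)*101^1*985417^1*3977377^( - 1)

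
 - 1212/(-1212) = 1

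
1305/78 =435/26=16.73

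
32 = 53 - 21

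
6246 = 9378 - 3132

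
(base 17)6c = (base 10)114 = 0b1110010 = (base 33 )3f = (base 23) 4M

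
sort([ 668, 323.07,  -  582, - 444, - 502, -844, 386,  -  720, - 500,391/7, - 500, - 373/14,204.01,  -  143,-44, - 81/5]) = [ - 844, - 720, - 582, - 502, - 500, - 500, - 444, - 143,-44 , - 373/14, - 81/5,391/7,204.01, 323.07, 386 , 668]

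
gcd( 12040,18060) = 6020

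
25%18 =7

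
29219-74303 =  - 45084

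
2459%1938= 521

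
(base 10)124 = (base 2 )1111100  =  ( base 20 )64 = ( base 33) 3p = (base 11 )103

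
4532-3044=1488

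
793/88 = 793/88=9.01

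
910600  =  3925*232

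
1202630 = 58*20735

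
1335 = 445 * 3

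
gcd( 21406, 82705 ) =973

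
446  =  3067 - 2621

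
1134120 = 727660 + 406460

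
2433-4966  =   - 2533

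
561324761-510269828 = 51054933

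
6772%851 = 815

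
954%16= 10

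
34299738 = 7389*4642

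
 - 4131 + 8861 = 4730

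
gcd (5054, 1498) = 14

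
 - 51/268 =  - 1 + 217/268 = - 0.19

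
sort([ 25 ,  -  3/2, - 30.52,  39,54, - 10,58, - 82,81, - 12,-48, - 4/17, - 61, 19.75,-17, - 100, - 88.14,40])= [ - 100, - 88.14, - 82, -61, - 48,  -  30.52, - 17, - 12, - 10, - 3/2, - 4/17, 19.75, 25, 39,40, 54, 58, 81 ] 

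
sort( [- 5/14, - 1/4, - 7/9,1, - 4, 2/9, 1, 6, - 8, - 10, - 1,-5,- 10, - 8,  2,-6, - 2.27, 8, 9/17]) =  [ - 10, - 10, - 8,-8, - 6,  -  5, - 4, - 2.27,-1, - 7/9, - 5/14, - 1/4, 2/9, 9/17,1,1, 2, 6 , 8]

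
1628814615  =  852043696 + 776770919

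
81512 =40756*2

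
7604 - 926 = 6678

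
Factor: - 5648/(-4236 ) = 4/3 = 2^2*3^( - 1 )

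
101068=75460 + 25608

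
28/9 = 28/9 = 3.11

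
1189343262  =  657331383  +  532011879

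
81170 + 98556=179726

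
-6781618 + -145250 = -6926868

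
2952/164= 18 = 18.00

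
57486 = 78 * 737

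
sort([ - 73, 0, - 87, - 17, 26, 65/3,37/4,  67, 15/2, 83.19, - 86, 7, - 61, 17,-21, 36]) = [-87, - 86, - 73,-61, -21,- 17, 0, 7,  15/2,  37/4 , 17,65/3 , 26, 36, 67,  83.19 ] 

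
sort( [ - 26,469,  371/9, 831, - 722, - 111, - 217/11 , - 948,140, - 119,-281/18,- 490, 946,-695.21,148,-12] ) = [  -  948,-722,  -  695.21, -490, - 119,-111,  -  26, - 217/11, - 281/18,  -  12, 371/9,140,148, 469,  831,946 ] 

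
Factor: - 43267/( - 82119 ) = 49/93 = 3^ ( - 1)  *7^2*31^( - 1)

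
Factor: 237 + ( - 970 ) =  - 733 = - 733^1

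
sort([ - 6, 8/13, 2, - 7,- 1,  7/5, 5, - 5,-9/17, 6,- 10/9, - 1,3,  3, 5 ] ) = [ - 7, - 6, - 5, - 10/9,  -  1, - 1, - 9/17,8/13,  7/5,2, 3,3,5, 5, 6] 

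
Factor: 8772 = 2^2*3^1*17^1*43^1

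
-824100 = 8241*( - 100) 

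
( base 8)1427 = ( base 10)791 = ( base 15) 37B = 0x317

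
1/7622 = 1/7622 =0.00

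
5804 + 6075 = 11879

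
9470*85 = 804950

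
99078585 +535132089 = 634210674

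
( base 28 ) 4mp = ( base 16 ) EC1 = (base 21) 8BI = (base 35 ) 32W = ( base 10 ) 3777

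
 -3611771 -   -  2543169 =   -  1068602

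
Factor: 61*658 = 2^1*7^1*47^1*61^1= 40138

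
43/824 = 43/824=   0.05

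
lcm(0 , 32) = 0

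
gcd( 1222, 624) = 26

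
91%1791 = 91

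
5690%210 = 20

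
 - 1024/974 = -2 +462/487 = - 1.05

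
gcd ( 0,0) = 0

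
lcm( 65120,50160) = 3711840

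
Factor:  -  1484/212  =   - 7  =  - 7^1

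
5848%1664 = 856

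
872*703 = 613016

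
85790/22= 42895/11=3899.55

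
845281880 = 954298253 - 109016373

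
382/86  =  4 + 19/43 =4.44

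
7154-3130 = 4024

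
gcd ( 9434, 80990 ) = 178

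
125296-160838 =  - 35542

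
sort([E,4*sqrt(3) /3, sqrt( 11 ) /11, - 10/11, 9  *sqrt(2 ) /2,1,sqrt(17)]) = [ - 10/11, sqrt( 11 ) /11 , 1,4*sqrt(3 ) /3, E, sqrt( 17), 9*sqrt(2)/2 ] 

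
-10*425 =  - 4250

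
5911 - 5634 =277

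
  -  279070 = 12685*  (-22)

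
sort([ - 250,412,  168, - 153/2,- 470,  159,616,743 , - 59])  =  [ - 470, - 250 , - 153/2, - 59, 159, 168,412 , 616,743]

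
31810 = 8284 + 23526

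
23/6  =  23/6 = 3.83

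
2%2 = 0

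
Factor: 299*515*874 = 134582890 = 2^1 *5^1*13^1*19^1*23^2*103^1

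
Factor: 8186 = 2^1* 4093^1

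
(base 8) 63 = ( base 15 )36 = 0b110011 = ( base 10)51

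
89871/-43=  - 89871/43= - 2090.02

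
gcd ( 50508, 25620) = 732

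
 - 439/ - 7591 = 439/7591 = 0.06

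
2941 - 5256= - 2315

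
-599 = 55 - 654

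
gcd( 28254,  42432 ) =102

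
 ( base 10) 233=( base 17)DC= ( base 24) 9H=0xe9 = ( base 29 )81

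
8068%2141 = 1645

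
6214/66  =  3107/33 =94.15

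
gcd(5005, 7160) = 5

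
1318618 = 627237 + 691381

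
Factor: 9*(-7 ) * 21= - 3^3 * 7^2  =  - 1323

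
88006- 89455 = - 1449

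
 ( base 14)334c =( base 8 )21270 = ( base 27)C55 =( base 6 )105052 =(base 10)8888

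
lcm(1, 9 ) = 9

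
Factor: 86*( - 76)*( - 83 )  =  542488  =  2^3* 19^1*43^1*83^1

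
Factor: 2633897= 7^4*1097^1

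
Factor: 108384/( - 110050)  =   - 54192/55025 = - 2^4 * 3^1*5^(-2)*31^( - 1 )*71^ ( - 1)*1129^1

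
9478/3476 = 2 + 1263/1738  =  2.73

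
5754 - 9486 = - 3732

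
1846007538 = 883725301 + 962282237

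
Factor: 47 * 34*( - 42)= - 2^2*3^1*7^1 * 17^1*47^1 = - 67116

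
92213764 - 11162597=81051167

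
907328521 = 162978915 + 744349606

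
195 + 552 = 747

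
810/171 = 90/19 = 4.74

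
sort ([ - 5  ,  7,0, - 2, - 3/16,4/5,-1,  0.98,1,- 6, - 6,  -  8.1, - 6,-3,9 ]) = [ - 8.1, - 6, - 6,- 6, -5, - 3,  -  2, - 1,- 3/16,0,4/5, 0.98 , 1,7,9 ] 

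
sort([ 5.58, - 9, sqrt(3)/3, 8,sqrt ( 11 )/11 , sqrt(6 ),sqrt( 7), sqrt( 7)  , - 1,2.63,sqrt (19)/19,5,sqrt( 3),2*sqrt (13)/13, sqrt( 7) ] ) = [ - 9, - 1,  sqrt(19) /19,sqrt(11)/11,2*sqrt( 13) /13,sqrt( 3)/3,sqrt( 3),sqrt(6),2.63,sqrt(7),sqrt(7),sqrt(7),  5, 5.58, 8 ]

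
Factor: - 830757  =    -  3^1* 276919^1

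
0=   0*899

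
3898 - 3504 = 394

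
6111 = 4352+1759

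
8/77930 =4/38965 = 0.00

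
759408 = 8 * 94926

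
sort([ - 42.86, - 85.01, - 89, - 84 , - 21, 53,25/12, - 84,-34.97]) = [ - 89,- 85.01,-84,  -  84, - 42.86,  -  34.97,-21,25/12,53]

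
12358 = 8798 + 3560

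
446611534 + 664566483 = 1111178017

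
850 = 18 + 832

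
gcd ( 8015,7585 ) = 5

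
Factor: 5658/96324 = 41/698 = 2^(-1)*41^1*349^( - 1 ) 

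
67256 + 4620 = 71876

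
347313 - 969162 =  - 621849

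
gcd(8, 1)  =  1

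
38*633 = 24054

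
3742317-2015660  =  1726657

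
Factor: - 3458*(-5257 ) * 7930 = 144157138580 = 2^2*5^1 * 7^2*13^2*19^1*61^1*751^1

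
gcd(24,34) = 2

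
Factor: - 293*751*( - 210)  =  2^1* 3^1 * 5^1*7^1*293^1*751^1 = 46209030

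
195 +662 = 857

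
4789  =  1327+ 3462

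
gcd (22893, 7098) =39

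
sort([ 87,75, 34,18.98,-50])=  [ - 50,18.98,  34, 75 , 87]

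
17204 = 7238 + 9966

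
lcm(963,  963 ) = 963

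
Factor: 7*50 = 350  =  2^1*5^2 *7^1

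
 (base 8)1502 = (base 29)SM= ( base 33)P9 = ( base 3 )1010220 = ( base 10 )834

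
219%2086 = 219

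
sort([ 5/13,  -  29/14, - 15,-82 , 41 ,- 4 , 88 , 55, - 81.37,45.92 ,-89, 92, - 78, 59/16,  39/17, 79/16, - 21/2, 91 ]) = [  -  89, - 82,  -  81.37, - 78,-15, - 21/2,  -  4,- 29/14, 5/13,39/17, 59/16,  79/16,  41 , 45.92,55,88, 91,92] 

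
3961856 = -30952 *( - 128) 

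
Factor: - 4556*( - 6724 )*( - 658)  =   - 2^5  *7^1 *17^1 * 41^2*47^1*67^1 = -20157529952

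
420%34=12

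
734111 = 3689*199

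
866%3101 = 866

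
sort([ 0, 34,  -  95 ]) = [ - 95,0,34]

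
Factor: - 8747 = - 8747^1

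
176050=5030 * 35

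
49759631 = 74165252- 24405621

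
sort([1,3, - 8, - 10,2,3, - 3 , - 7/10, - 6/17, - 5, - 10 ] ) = [ - 10, - 10 ,-8,- 5, - 3, - 7/10, -6/17,1,2, 3,3 ] 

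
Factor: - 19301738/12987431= - 2^1*19^( - 1 ) * 23^1*443^( - 1)*1543^( - 1) *419603^1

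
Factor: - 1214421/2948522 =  - 2^( - 1)*3^1 * 13^1* 31139^1*1474261^( - 1)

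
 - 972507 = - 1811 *537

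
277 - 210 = 67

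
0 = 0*267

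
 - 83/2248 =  - 1+2165/2248=- 0.04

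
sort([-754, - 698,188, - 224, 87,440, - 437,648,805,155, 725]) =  [ - 754 , - 698, - 437, - 224,87,155, 188,440, 648,725,805 ]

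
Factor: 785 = 5^1*157^1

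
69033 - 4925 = 64108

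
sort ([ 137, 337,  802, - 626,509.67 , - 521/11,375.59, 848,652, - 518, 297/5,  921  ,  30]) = [ - 626, - 518, - 521/11, 30, 297/5, 137,337, 375.59, 509.67,652, 802, 848,921 ] 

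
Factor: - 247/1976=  - 2^(-3 ) = - 1/8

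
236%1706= 236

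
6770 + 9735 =16505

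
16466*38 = 625708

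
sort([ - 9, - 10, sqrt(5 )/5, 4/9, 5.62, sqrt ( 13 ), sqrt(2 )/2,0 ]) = [  -  10, - 9,0,4/9, sqrt( 5 )/5,sqrt(2) /2,sqrt(13),5.62]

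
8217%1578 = 327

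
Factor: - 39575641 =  - 7^1*61^1 *92683^1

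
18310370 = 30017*610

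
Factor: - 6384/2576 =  - 57/23 = - 3^1*19^1*23^(-1 ) 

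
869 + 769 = 1638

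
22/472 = 11/236 = 0.05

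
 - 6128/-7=6128/7 = 875.43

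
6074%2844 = 386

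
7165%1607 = 737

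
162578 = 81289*2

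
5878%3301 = 2577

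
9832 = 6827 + 3005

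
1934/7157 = 1934/7157 = 0.27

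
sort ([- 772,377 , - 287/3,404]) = [ - 772, -287/3,377,404]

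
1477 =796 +681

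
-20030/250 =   -  81 + 22/25= -  80.12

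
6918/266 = 3459/133 = 26.01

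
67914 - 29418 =38496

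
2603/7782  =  2603/7782  =  0.33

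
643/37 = 17 + 14/37= 17.38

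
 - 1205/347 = -1205/347 = -3.47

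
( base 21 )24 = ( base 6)114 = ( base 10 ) 46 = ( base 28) 1I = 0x2e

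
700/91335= 140/18267  =  0.01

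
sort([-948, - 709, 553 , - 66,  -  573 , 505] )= [ - 948,  -  709 , - 573, - 66, 505, 553]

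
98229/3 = 32743 = 32743.00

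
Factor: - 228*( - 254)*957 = 55421784 = 2^3*3^2* 11^1*19^1*29^1*127^1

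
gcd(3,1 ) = 1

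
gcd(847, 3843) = 7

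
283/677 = 283/677= 0.42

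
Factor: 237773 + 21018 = 258791 = 13^1 * 17^1*1171^1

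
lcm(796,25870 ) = 51740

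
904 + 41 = 945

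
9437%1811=382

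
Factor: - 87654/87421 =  - 2^1 * 3^1*7^1*2087^1*87421^ (-1 )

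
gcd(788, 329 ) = 1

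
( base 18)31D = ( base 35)sn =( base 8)1753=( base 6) 4351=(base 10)1003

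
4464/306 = 248/17  =  14.59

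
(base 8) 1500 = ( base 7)2266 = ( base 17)2EG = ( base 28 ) 11k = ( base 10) 832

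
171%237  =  171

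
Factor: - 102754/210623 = - 2^1*7^( - 1) * 83^1*619^1*30089^ (  -  1)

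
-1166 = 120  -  1286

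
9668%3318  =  3032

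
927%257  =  156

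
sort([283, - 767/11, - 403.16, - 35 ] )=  [ - 403.16, - 767/11, - 35,  283 ]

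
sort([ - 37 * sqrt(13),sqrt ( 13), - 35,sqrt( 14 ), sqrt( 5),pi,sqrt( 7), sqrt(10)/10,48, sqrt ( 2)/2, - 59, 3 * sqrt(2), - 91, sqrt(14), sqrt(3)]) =[ - 37 * sqrt(13 ), - 91, - 59, - 35,  sqrt ( 10)/10 , sqrt(2)/2,sqrt( 3 ),sqrt( 5),  sqrt( 7 ), pi, sqrt( 13 ),sqrt( 14),sqrt(14),  3*sqrt( 2),48]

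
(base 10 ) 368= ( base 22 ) gg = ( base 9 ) 448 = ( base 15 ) 198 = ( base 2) 101110000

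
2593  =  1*2593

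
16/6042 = 8/3021 = 0.00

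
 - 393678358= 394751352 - 788429710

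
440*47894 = 21073360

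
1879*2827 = 5311933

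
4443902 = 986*4507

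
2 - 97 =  - 95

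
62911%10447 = 229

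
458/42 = 229/21= 10.90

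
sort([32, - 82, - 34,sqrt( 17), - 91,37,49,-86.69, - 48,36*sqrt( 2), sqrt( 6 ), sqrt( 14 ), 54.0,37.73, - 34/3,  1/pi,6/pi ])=[ - 91 , - 86.69,  -  82, - 48, - 34, - 34/3, 1/pi, 6/pi,sqrt( 6),sqrt(14 ), sqrt(17), 32,  37,37.73,  49,36*sqrt( 2 ), 54.0]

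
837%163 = 22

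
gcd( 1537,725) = 29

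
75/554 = 75/554= 0.14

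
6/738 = 1/123=0.01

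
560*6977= 3907120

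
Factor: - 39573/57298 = -2^( - 1)*3^2*4397^1*28649^( - 1)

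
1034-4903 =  - 3869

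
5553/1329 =1851/443  =  4.18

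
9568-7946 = 1622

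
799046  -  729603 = 69443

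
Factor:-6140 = -2^2*5^1*  307^1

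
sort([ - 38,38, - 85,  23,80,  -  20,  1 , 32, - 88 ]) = [ - 88, - 85,-38, -20, 1, 23,32,38,80 ]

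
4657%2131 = 395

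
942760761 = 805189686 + 137571075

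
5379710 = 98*54895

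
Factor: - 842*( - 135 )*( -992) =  - 2^6*3^3*5^1*31^1*421^1 =-112760640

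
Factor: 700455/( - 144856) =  - 735/152= - 2^ (  -  3 )*3^1*5^1*7^2*19^(-1)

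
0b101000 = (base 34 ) 16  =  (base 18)24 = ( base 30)1A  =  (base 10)40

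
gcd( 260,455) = 65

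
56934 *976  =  55567584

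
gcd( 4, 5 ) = 1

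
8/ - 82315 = -8/82315 = - 0.00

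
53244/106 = 26622/53 =502.30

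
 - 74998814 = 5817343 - 80816157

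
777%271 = 235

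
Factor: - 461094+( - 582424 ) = -2^1*7^1 * 19^1*3923^1 = - 1043518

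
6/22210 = 3/11105 =0.00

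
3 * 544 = 1632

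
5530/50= 553/5 = 110.60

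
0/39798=0 =0.00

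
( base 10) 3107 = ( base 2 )110000100011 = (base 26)4FD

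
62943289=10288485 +52654804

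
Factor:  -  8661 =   -  3^1*2887^1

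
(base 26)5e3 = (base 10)3747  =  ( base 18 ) BA3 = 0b111010100011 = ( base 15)119C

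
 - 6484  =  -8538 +2054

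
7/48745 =7/48745  =  0.00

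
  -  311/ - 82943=311/82943 = 0.00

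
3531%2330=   1201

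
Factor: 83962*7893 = 2^1*3^2*877^1 * 41981^1 = 662712066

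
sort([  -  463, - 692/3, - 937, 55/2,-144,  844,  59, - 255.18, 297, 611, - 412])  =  [ - 937, - 463, -412,  -  255.18, - 692/3,-144,55/2, 59,297,611, 844]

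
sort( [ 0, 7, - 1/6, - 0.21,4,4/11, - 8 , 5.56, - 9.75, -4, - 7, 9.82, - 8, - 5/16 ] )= [ - 9.75 , - 8, - 8, - 7, - 4 , - 5/16,-0.21, - 1/6, 0,4/11,4, 5.56, 7, 9.82] 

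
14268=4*3567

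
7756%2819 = 2118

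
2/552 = 1/276=0.00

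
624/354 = 1 + 45/59= 1.76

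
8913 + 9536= 18449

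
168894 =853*198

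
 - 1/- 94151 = 1/94151 = 0.00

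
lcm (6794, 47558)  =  47558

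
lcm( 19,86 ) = 1634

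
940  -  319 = 621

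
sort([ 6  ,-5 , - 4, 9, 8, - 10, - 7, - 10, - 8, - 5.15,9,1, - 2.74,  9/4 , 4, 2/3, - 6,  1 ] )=[ - 10 , - 10 ,-8,-7, - 6, - 5.15,  -  5, - 4, - 2.74,2/3,  1 , 1, 9/4, 4,6, 8,9, 9] 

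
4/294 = 2/147  =  0.01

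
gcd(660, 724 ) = 4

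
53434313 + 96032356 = 149466669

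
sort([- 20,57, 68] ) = [ -20, 57,68 ]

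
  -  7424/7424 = - 1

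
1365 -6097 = -4732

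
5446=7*778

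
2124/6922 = 1062/3461 = 0.31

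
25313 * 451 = 11416163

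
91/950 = 91/950 = 0.10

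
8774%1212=290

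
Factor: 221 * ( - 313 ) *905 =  - 62601565 = - 5^1*13^1*17^1*181^1 * 313^1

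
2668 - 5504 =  - 2836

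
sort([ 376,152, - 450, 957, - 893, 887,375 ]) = [ - 893, - 450,152,375,  376,887,  957]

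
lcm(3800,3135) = 125400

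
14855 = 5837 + 9018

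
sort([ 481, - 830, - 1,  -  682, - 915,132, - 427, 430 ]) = [ - 915, - 830, - 682, - 427, - 1, 132, 430, 481 ] 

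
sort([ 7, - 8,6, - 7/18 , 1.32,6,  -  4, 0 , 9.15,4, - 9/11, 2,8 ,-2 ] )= [-8, - 4,-2,-9/11 , - 7/18,0,1.32,2,  4, 6,6, 7,8 , 9.15 ] 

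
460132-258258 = 201874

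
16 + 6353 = 6369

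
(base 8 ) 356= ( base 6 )1034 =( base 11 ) 1A7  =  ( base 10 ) 238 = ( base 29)86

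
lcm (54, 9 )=54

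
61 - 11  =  50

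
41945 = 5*8389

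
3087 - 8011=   -  4924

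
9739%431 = 257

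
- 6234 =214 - 6448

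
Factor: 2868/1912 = 2^ ( -1)*3^1 = 3/2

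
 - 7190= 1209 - 8399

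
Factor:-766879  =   - 479^1*1601^1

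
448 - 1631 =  - 1183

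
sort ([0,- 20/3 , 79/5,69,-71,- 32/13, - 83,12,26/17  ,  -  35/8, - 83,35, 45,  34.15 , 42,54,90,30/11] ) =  [ - 83,- 83, -71,- 20/3, - 35/8,  -  32/13, 0,26/17,30/11, 12,79/5,34.15,35,42,45,54,69,90]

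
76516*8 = 612128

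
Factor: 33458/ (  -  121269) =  - 2^1*3^( - 1) * 16729^1*40423^( - 1 ) 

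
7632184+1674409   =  9306593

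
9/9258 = 3/3086=0.00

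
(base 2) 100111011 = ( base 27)BI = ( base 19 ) GB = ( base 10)315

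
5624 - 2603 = 3021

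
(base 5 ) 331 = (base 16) 5B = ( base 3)10101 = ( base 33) 2p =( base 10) 91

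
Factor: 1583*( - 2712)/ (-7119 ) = 2^3*3^( - 1 )*7^( - 1) * 1583^1=12664/21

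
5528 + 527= 6055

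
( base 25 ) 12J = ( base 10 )694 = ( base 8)1266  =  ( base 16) 2b6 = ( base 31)mc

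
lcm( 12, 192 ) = 192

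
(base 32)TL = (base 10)949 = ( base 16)3b5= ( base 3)1022011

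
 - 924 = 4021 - 4945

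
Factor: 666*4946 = 2^2*3^2*37^1*2473^1 = 3294036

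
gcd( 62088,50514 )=6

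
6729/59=114 + 3/59 = 114.05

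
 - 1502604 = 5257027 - 6759631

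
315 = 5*63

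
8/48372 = 2/12093  =  0.00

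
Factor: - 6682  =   - 2^1*13^1 * 257^1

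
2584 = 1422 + 1162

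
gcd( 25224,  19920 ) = 24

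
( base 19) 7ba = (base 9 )3681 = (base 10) 2746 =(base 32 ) 2LQ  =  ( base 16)aba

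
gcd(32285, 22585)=5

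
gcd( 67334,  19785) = 1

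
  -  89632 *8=- 717056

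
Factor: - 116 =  - 2^2*29^1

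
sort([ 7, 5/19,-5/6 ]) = [-5/6, 5/19, 7 ] 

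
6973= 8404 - 1431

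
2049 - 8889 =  - 6840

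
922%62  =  54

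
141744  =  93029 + 48715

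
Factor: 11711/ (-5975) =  - 49/25 = - 5^( - 2)*7^2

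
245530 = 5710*43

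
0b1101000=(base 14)76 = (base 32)38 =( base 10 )104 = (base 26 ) 40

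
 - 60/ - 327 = 20/109= 0.18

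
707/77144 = 707/77144=0.01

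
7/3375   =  7/3375 = 0.00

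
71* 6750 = 479250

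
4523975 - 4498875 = 25100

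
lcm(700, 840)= 4200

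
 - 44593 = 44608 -89201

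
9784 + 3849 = 13633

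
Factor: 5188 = 2^2*1297^1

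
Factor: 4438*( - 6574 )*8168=  -  2^5*7^1*19^1*173^1*317^1*1021^1 = - 238304765216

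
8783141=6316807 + 2466334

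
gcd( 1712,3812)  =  4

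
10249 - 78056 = - 67807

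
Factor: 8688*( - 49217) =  - 427597296 = - 2^4*3^1*7^1*79^1*89^1*181^1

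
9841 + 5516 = 15357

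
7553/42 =179 + 5/6 = 179.83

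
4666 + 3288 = 7954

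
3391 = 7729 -4338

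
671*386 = 259006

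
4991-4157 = 834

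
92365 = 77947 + 14418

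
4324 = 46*94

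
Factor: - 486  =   - 2^1*3^5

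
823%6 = 1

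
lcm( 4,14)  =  28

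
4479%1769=941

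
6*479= 2874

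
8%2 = 0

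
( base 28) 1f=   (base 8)53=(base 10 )43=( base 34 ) 19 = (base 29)1e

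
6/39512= 3/19756 = 0.00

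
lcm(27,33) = 297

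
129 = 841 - 712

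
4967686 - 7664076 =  - 2696390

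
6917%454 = 107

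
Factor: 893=19^1*47^1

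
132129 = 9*14681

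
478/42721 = 478/42721 = 0.01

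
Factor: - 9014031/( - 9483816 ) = 2^( - 3)*3^2*13^1 *61^1  *  421^1 * 395159^(-1 ) = 3004677/3161272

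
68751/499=68751/499= 137.78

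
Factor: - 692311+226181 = -466130 =- 2^1 * 5^1*7^1*6659^1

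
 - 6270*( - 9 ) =56430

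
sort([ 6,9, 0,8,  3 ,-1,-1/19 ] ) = [- 1,  -  1/19,0,3 , 6,8, 9 ] 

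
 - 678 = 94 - 772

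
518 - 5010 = -4492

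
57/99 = 19/33 = 0.58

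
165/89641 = 165/89641 = 0.00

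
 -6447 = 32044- 38491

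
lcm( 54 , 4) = 108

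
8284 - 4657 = 3627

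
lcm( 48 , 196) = 2352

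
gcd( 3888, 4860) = 972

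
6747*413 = 2786511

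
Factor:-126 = - 2^1*3^2*7^1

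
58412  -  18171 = 40241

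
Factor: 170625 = 3^1*5^4 * 7^1*13^1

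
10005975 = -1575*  (-6353 ) 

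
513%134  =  111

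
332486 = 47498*7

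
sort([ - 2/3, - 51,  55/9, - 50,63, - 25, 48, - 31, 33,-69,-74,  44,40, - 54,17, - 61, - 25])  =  [ - 74,-69,- 61, - 54,-51, -50,  -  31, - 25, - 25,  -  2/3, 55/9,17, 33, 40, 44,  48,  63 ]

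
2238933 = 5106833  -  2867900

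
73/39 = 73/39 = 1.87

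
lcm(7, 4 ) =28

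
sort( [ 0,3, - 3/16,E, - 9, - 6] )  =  [ - 9, - 6,-3/16,0,E, 3]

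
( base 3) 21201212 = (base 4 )1120013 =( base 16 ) 1607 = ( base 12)331B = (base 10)5639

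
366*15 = 5490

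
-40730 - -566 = -40164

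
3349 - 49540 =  - 46191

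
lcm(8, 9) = 72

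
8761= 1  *8761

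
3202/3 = 1067 + 1/3 = 1067.33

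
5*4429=22145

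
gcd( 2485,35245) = 35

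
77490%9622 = 514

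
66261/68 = 974 + 29/68 = 974.43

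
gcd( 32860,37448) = 124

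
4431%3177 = 1254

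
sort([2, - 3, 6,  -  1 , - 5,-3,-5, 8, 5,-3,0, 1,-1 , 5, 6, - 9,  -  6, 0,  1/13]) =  [-9, - 6,-5, - 5, - 3, - 3, - 3,  -  1, - 1,  0,0,1/13 , 1, 2, 5, 5,6, 6, 8 ] 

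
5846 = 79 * 74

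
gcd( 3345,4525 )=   5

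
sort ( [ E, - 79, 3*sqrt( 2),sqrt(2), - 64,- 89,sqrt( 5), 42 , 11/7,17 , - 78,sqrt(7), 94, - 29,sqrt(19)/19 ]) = [-89, - 79, - 78, - 64, -29,sqrt(19)/19,sqrt( 2 ),11/7,  sqrt ( 5 ),sqrt(7),  E, 3 * sqrt(2 ),17,  42,94 ] 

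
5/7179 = 5/7179 = 0.00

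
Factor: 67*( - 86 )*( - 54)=2^2 * 3^3*43^1*67^1 = 311148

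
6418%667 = 415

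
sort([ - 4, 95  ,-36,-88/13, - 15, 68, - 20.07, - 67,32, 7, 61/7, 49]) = [ - 67, - 36,-20.07,-15, - 88/13,-4, 7 , 61/7,32,49,68, 95]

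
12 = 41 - 29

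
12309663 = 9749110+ 2560553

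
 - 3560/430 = - 9 + 31/43= - 8.28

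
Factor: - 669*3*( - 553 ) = 1109871= 3^2 * 7^1* 79^1*223^1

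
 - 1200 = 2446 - 3646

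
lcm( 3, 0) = 0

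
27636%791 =742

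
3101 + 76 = 3177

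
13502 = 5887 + 7615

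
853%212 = 5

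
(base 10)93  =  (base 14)69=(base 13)72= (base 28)39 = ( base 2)1011101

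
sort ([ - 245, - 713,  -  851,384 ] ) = [ - 851 ,  -  713, -245, 384]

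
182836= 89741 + 93095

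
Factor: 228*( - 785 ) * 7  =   - 1252860 = - 2^2*3^1*5^1*7^1*19^1*157^1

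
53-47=6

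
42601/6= 42601/6 = 7100.17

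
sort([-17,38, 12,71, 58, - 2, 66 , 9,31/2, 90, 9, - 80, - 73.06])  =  [  -  80, - 73.06, - 17, - 2, 9,9,12, 31/2, 38, 58, 66,71, 90]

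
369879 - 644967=-275088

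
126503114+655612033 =782115147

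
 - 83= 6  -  89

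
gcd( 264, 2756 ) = 4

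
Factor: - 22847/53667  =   - 341/801 = - 3^ (-2 )*11^1*31^1*89^( - 1)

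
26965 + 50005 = 76970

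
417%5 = 2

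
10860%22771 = 10860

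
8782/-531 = -17 + 245/531 = - 16.54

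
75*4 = 300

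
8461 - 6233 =2228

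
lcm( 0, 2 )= 0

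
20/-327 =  - 1+307/327 = - 0.06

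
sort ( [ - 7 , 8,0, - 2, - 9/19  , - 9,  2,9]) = [  -  9, - 7, - 2, - 9/19, 0, 2, 8,9]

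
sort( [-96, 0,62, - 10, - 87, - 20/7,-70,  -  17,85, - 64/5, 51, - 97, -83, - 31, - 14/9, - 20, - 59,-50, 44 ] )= [ - 97,-96, - 87, -83, - 70,-59, - 50, - 31,- 20, - 17,- 64/5, - 10,-20/7,-14/9, 0 , 44, 51,62,85 ] 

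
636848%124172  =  15988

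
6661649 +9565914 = 16227563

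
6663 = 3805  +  2858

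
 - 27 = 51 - 78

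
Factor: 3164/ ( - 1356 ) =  - 7/3=   - 3^(-1) * 7^1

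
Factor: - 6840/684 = - 2^1*5^1 = - 10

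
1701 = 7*243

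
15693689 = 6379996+9313693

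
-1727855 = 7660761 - 9388616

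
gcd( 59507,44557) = 1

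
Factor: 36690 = 2^1 * 3^1 *5^1*1223^1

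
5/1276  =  5/1276 = 0.00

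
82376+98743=181119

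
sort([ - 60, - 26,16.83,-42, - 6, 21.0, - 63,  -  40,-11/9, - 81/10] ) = [ - 63, - 60, - 42, - 40, - 26, - 81/10, - 6, - 11/9, 16.83,21.0] 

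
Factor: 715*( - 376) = -2^3*5^1*11^1*13^1*47^1= - 268840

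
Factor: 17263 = 61^1*283^1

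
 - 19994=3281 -23275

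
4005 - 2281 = 1724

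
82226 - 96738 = -14512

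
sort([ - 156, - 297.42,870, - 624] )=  [ - 624, - 297.42,-156, 870 ] 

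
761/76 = 10 + 1/76 = 10.01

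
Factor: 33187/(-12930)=- 2^ ( - 1 )*3^( - 1 )*5^ (- 1)*7^1*  11^1 =-77/30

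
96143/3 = 32047 + 2/3 =32047.67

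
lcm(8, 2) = 8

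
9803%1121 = 835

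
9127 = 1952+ 7175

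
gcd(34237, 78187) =1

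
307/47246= 307/47246=0.01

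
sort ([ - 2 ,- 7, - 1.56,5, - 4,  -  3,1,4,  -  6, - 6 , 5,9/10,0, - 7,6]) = [ - 7 , -7,  -  6,-6, - 4, - 3, - 2 ,-1.56, 0,9/10,1,4 , 5, 5, 6] 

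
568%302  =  266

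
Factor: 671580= 2^2*3^2*5^1 * 7^1 * 13^1 *41^1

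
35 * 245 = 8575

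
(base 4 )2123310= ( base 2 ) 10011011110100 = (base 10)9972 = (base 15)2e4c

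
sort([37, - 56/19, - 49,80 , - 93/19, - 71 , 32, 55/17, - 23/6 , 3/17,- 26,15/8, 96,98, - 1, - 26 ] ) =[ - 71, -49,  -  26,-26,-93/19, - 23/6, - 56/19, - 1, 3/17,15/8,55/17,32,37,  80,96,98] 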